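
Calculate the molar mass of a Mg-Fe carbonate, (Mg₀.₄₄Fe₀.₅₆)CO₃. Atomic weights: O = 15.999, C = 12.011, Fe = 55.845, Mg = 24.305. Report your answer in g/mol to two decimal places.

101.98 g/mol

Mg: 0.44 × 24.305 = 10.6942
Fe: 0.56 × 55.845 = 31.2732
C: 1 × 12.011 = 12.0110
O: 3 × 15.999 = 47.9970
Summing the contributions gives the formula mass.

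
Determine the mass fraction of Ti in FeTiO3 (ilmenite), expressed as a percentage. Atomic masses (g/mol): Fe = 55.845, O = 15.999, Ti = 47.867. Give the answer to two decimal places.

31.55 weight percent

Molar mass of FeTiO3: 1*55.845 + 1*47.867 + 3*15.999 = 151.709 g/mol.
Mass of Ti per formula unit: 1 × 47.867 = 47.867 g.
Weight fraction Ti = 47.867 / 151.709 = 0.3155.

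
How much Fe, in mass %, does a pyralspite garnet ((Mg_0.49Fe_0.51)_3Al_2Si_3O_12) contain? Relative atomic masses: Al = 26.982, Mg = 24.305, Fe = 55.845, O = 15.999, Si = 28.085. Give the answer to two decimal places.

Molar mass of (Mg_0.49Fe_0.51)_3Al_2Si_3O_12: 1.47×24.305 + 1.53×55.845 + 2×26.982 + 3×28.085 + 12×15.999 = 451.378 g/mol.
Mass of Fe per formula unit: 1.53 × 55.845 = 85.443 g.
Weight fraction Fe = 85.443 / 451.378 = 0.1893.

18.93 mass %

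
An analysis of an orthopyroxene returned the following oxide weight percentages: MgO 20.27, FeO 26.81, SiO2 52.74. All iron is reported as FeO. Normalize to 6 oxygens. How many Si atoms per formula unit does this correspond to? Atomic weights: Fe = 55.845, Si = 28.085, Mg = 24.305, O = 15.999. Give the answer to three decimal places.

20.27 wt% MgO ÷ 40.304 g/mol = 0.50293 mol, giving 0.50293 Mg and 0.50293 O.
26.81 wt% FeO ÷ 71.844 g/mol = 0.37317 mol, giving 0.37317 Fe and 0.37317 O.
52.74 wt% SiO2 ÷ 60.083 g/mol = 0.87779 mol, giving 0.87779 Si and 1.75558 O.
Oxygen sums to 2.63168; scaling by 6/2.63168 = 2.27991 puts the formula on 6 O.
Si: 0.87779 × 2.27991 = 2.001 atoms per formula unit.

2.001 Si apfu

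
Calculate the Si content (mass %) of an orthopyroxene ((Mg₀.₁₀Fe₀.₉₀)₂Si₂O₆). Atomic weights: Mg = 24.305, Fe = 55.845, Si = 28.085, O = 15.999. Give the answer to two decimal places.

Formula mass = 0.20*24.305 + 1.80*55.845 + 2*28.085 + 6*15.999 = 257.546 g/mol, of which 56.170 g is Si.
So Si makes up 56.170/257.546 = 0.2181 of the mass, i.e. 21.81%.

21.81 mass %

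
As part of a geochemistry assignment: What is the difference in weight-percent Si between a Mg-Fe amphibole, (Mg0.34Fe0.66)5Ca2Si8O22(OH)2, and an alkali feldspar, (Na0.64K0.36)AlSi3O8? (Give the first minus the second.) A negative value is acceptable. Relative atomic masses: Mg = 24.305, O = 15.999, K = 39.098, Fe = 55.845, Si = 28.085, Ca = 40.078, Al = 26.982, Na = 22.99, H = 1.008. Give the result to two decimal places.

Si in (Mg0.34Fe0.66)5Ca2Si8O22(OH)2: molar mass 916.435 g/mol; 8×28.085 = 224.680 g → 24.52 wt%.
Si in (Na0.64K0.36)AlSi3O8: molar mass 268.018 g/mol; 3×28.085 = 84.255 g → 31.44 wt%.
Difference = 24.52 − 31.44 = -6.92 percentage points.

-6.92 percentage points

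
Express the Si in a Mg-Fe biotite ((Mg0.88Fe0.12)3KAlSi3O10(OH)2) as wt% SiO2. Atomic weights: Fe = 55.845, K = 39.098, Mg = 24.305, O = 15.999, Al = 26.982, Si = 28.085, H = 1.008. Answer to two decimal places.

42.05 wt%

M((Mg0.88Fe0.12)3KAlSi3O10(OH)2) = 428.608 g/mol; M(SiO2) = 60.083 g/mol.
Moles SiO2 per formula unit = 3 Si ÷ 1 = 3.0000.
SiO2 fraction = (3.0000 × 60.083) / 428.608 = 180.249/428.608 = 0.4205.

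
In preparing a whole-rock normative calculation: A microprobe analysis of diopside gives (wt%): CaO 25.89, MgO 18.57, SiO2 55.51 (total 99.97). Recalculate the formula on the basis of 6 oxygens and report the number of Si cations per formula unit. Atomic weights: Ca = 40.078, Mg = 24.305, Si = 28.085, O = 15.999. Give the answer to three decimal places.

CaO (M=56.077): mol = 0.46169; Ca = 0.46169, O = 0.46169.
MgO (M=40.304): mol = 0.46075; Mg = 0.46075, O = 0.46075.
SiO2 (M=60.083): mol = 0.92389; Si = 0.92389, O = 1.84778.
ΣO = 2.77022; factor = 6/ΣO = 2.16589.
Si apfu = 0.92389 × 2.16589 = 2.001.

2.001 Si apfu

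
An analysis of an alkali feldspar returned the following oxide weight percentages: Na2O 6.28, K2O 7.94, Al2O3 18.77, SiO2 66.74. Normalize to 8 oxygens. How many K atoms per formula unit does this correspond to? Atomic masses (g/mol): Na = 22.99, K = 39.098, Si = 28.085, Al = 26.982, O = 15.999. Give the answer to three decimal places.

Na2O: 6.28/61.979 = 0.10132 mol → 0.20264 mol Na, 0.10132 mol O.
K2O: 7.94/94.195 = 0.08429 mol → 0.16858 mol K, 0.08429 mol O.
Al2O3: 18.77/101.961 = 0.18409 mol → 0.36818 mol Al, 0.55227 mol O.
SiO2: 66.74/60.083 = 1.11080 mol → 1.11080 mol Si, 2.22160 mol O.
Total oxygen = 2.95948 mol. Normalization factor = 8/2.95948 = 2.70318.
K per 8 O = 0.16858 × 2.70318 = 0.456.

0.456 K apfu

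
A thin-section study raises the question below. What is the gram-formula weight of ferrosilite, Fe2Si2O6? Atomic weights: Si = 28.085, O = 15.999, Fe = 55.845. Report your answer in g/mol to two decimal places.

Fe: 2 × 55.845 = 111.6900
Si: 2 × 28.085 = 56.1700
O: 6 × 15.999 = 95.9940
Summing the contributions gives the formula mass.

263.85 g/mol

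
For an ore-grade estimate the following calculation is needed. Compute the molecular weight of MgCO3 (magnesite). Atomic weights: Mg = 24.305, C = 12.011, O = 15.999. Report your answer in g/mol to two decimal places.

The formula mass is the sum 1×24.305 + 1×12.011 + 3×15.999.

84.31 g/mol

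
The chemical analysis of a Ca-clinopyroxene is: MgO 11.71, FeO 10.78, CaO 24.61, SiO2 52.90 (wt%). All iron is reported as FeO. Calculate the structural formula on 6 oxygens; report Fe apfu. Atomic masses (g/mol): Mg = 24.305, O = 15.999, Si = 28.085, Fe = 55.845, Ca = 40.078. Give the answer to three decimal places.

11.71 wt% MgO ÷ 40.304 g/mol = 0.29054 mol, giving 0.29054 Mg and 0.29054 O.
10.78 wt% FeO ÷ 71.844 g/mol = 0.15005 mol, giving 0.15005 Fe and 0.15005 O.
24.61 wt% CaO ÷ 56.077 g/mol = 0.43886 mol, giving 0.43886 Ca and 0.43886 O.
52.90 wt% SiO2 ÷ 60.083 g/mol = 0.88045 mol, giving 0.88045 Si and 1.76090 O.
Oxygen sums to 2.64035; scaling by 6/2.64035 = 2.27243 puts the formula on 6 O.
Fe: 0.15005 × 2.27243 = 0.341 atoms per formula unit.

0.341 Fe apfu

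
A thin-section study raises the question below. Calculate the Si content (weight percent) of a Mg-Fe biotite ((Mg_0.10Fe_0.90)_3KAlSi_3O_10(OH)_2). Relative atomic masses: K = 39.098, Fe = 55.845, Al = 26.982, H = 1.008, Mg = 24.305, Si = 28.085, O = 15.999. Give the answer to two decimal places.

16.77 weight percent

Molar mass of (Mg_0.10Fe_0.90)_3KAlSi_3O_10(OH)_2: 0.30×24.305 + 2.70×55.845 + 1×39.098 + 1×26.982 + 3×28.085 + 12×15.999 + 2×1.008 = 502.412 g/mol.
Mass of Si per formula unit: 3 × 28.085 = 84.255 g.
Weight fraction Si = 84.255 / 502.412 = 0.1677.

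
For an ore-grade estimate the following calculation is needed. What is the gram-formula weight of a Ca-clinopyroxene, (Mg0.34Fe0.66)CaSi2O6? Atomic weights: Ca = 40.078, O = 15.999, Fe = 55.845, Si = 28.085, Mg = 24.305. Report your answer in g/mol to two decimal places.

The formula mass is the sum 0.34×24.305 + 0.66×55.845 + 1×40.078 + 2×28.085 + 6×15.999.

237.36 g/mol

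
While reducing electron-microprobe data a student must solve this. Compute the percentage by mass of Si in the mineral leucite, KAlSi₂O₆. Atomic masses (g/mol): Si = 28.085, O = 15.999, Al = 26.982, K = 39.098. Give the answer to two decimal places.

25.74 weight percent

Molar mass of KAlSi₂O₆: 1·39.098 + 1·26.982 + 2·28.085 + 6·15.999 = 218.244 g/mol.
Mass of Si per formula unit: 2 × 28.085 = 56.170 g.
Weight fraction Si = 56.170 / 218.244 = 0.2574.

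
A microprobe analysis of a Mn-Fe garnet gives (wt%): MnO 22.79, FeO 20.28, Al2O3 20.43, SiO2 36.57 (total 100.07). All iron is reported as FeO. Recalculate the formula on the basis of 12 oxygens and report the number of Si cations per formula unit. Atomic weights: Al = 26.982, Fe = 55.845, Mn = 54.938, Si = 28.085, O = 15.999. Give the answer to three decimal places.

MnO: 22.79/70.937 = 0.32127 mol → 0.32127 mol Mn, 0.32127 mol O.
FeO: 20.28/71.844 = 0.28228 mol → 0.28228 mol Fe, 0.28228 mol O.
Al2O3: 20.43/101.961 = 0.20037 mol → 0.40074 mol Al, 0.60111 mol O.
SiO2: 36.57/60.083 = 0.60866 mol → 0.60866 mol Si, 1.21732 mol O.
Total oxygen = 2.42198 mol. Normalization factor = 12/2.42198 = 4.95462.
Si per 12 O = 0.60866 × 4.95462 = 3.016.

3.016 Si apfu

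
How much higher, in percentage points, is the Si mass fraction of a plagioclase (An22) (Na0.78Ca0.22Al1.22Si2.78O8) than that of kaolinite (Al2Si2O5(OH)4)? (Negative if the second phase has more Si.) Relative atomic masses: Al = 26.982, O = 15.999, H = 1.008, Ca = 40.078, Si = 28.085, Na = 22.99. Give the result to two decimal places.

7.62 percentage points

First mineral: 78.076 g Si in 265.736 g formula = 29.38 wt% Si.
Second mineral: 56.170 g Si in 258.157 g formula = 21.76 wt% Si.
29.38% − 21.76% gives a difference of 7.62 percentage points.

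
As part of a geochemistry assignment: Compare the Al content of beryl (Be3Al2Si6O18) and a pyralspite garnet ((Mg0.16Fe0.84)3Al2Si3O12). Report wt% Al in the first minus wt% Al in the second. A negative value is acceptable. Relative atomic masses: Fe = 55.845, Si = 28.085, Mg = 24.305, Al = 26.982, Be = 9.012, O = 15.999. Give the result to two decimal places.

-1.14 percentage points

First mineral: 53.964 g Al in 537.492 g formula = 10.04 wt% Al.
Second mineral: 53.964 g Al in 482.603 g formula = 11.18 wt% Al.
10.04% − 11.18% gives a difference of -1.14 percentage points.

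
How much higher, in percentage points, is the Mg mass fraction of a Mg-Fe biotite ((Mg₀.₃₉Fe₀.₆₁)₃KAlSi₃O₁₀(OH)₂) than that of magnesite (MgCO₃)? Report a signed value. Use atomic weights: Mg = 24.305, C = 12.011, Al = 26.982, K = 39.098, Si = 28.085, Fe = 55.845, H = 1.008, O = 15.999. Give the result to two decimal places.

M((Mg₀.₃₉Fe₀.₆₁)₃KAlSi₃O₁₀(OH)₂) = 474.972 g/mol, so wt% Mg = 28.437/474.972 × 100 = 5.99%.
M(MgCO₃) = 84.313 g/mol, so wt% Mg = 24.305/84.313 × 100 = 28.83%.
5.99 − 28.83 = -22.84 pp.

-22.84 percentage points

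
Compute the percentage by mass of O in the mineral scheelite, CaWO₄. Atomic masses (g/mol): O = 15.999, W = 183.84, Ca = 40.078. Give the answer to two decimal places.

M(CaWO₄) = 287.914 g/mol.
O contributes 4 × 15.999 = 63.996 g per mole.
63.996/287.914 = 0.2223 → 22.23%.

22.23 weight percent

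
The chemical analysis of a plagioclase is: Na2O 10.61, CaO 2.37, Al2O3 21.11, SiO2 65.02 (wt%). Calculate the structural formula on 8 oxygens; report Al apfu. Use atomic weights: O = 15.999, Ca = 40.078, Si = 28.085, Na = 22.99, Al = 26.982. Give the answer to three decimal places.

Na2O: 10.61/61.979 = 0.17119 mol → 0.34238 mol Na, 0.17119 mol O.
CaO: 2.37/56.077 = 0.04226 mol → 0.04226 mol Ca, 0.04226 mol O.
Al2O3: 21.11/101.961 = 0.20704 mol → 0.41408 mol Al, 0.62112 mol O.
SiO2: 65.02/60.083 = 1.08217 mol → 1.08217 mol Si, 2.16434 mol O.
Total oxygen = 2.99891 mol. Normalization factor = 8/2.99891 = 2.66764.
Al per 8 O = 0.41408 × 2.66764 = 1.105.

1.105 Al apfu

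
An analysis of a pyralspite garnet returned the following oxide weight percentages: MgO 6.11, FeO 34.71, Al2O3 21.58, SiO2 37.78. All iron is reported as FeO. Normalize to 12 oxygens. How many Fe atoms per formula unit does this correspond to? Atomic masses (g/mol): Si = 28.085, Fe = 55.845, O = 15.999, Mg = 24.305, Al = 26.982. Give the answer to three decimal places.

MgO (M=40.304): mol = 0.15160; Mg = 0.15160, O = 0.15160.
FeO (M=71.844): mol = 0.48313; Fe = 0.48313, O = 0.48313.
Al2O3 (M=101.961): mol = 0.21165; Al = 0.42330, O = 0.63495.
SiO2 (M=60.083): mol = 0.62880; Si = 0.62880, O = 1.25760.
ΣO = 2.52728; factor = 12/ΣO = 4.74819.
Fe apfu = 0.48313 × 4.74819 = 2.294.

2.294 Fe apfu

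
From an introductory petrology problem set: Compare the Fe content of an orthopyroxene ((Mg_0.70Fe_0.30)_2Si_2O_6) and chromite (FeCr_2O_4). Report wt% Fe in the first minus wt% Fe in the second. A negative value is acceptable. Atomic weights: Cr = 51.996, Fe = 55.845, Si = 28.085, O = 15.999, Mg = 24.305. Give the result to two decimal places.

-9.70 percentage points

First mineral: 33.507 g Fe in 219.698 g formula = 15.25 wt% Fe.
Second mineral: 55.845 g Fe in 223.833 g formula = 24.95 wt% Fe.
15.25% − 24.95% gives a difference of -9.70 percentage points.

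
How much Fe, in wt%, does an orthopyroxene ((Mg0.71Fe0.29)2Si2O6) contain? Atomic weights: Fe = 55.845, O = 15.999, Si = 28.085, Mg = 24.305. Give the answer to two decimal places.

14.79 wt%

Formula mass = 1.42·24.305 + 0.58·55.845 + 2·28.085 + 6·15.999 = 219.067 g/mol, of which 32.390 g is Fe.
So Fe makes up 32.390/219.067 = 0.1479 of the mass, i.e. 14.79%.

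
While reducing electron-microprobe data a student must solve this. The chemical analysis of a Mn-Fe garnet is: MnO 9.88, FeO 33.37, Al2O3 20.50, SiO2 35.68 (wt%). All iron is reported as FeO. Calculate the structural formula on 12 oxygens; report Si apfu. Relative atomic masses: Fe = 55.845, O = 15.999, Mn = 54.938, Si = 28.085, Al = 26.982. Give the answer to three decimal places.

2.976 Si apfu

MnO (M=70.937): mol = 0.13928; Mn = 0.13928, O = 0.13928.
FeO (M=71.844): mol = 0.46448; Fe = 0.46448, O = 0.46448.
Al2O3 (M=101.961): mol = 0.20106; Al = 0.40212, O = 0.60318.
SiO2 (M=60.083): mol = 0.59385; Si = 0.59385, O = 1.18770.
ΣO = 2.39464; factor = 12/ΣO = 5.01119.
Si apfu = 0.59385 × 5.01119 = 2.976.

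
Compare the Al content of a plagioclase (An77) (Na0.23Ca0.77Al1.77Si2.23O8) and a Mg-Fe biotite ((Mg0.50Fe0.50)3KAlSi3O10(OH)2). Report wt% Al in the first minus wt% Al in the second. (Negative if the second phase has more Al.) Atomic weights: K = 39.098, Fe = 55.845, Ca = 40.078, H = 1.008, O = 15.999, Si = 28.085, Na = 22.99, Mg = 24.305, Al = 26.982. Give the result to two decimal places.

11.59 percentage points

M(Na0.23Ca0.77Al1.77Si2.23O8) = 274.527 g/mol, so wt% Al = 47.758/274.527 × 100 = 17.40%.
M((Mg0.50Fe0.50)3KAlSi3O10(OH)2) = 464.564 g/mol, so wt% Al = 26.982/464.564 × 100 = 5.81%.
17.40 − 5.81 = 11.59 pp.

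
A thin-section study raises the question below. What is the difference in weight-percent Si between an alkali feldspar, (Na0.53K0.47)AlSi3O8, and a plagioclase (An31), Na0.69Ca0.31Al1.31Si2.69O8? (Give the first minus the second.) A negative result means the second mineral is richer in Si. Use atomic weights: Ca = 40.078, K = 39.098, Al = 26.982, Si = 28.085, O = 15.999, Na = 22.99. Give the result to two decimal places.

2.95 percentage points

M((Na0.53K0.47)AlSi3O8) = 269.790 g/mol, so wt% Si = 84.255/269.790 × 100 = 31.23%.
M(Na0.69Ca0.31Al1.31Si2.69O8) = 267.174 g/mol, so wt% Si = 75.549/267.174 × 100 = 28.28%.
31.23 − 28.28 = 2.95 pp.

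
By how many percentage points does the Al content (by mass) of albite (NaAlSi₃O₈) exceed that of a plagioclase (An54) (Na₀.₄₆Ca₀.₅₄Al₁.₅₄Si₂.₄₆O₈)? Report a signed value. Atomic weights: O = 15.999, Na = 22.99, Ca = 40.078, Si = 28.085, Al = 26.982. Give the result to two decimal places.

First mineral: 26.982 g Al in 262.219 g formula = 10.29 wt% Al.
Second mineral: 41.552 g Al in 270.851 g formula = 15.34 wt% Al.
10.29% − 15.34% gives a difference of -5.05 percentage points.

-5.05 percentage points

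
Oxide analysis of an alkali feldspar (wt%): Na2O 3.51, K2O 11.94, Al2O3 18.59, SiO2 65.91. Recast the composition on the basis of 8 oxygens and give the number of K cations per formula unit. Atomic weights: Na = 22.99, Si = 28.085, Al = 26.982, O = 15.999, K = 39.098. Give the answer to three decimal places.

3.51 wt% Na2O ÷ 61.979 g/mol = 0.05663 mol, giving 0.11326 Na and 0.05663 O.
11.94 wt% K2O ÷ 94.195 g/mol = 0.12676 mol, giving 0.25352 K and 0.12676 O.
18.59 wt% Al2O3 ÷ 101.961 g/mol = 0.18232 mol, giving 0.36464 Al and 0.54696 O.
65.91 wt% SiO2 ÷ 60.083 g/mol = 1.09698 mol, giving 1.09698 Si and 2.19396 O.
Oxygen sums to 2.92431; scaling by 8/2.92431 = 2.73569 puts the formula on 8 O.
K: 0.25352 × 2.73569 = 0.694 atoms per formula unit.

0.694 K apfu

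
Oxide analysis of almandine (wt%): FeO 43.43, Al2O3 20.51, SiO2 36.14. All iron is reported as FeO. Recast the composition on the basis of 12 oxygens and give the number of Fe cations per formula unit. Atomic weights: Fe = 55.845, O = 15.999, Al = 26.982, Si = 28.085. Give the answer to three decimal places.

FeO (M=71.844): mol = 0.60450; Fe = 0.60450, O = 0.60450.
Al2O3 (M=101.961): mol = 0.20116; Al = 0.40232, O = 0.60348.
SiO2 (M=60.083): mol = 0.60150; Si = 0.60150, O = 1.20300.
ΣO = 2.41098; factor = 12/ΣO = 4.97723.
Fe apfu = 0.60450 × 4.97723 = 3.009.

3.009 Fe apfu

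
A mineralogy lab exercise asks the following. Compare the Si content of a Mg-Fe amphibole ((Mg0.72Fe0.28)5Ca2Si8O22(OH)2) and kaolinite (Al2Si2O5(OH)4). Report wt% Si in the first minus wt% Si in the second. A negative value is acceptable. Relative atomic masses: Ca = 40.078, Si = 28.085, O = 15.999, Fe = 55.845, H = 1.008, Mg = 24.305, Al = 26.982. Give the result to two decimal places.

4.47 percentage points

Si in (Mg0.72Fe0.28)5Ca2Si8O22(OH)2: molar mass 856.509 g/mol; 8×28.085 = 224.680 g → 26.23 wt%.
Si in Al2Si2O5(OH)4: molar mass 258.157 g/mol; 2×28.085 = 56.170 g → 21.76 wt%.
Difference = 26.23 − 21.76 = 4.47 percentage points.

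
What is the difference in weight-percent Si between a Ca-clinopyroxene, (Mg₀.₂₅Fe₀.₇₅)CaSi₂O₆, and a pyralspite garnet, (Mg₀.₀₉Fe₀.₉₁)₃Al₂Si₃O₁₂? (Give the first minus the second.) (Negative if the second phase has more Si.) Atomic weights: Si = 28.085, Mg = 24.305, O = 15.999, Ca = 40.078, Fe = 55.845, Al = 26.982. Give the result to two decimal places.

Si in (Mg₀.₂₅Fe₀.₇₅)CaSi₂O₆: molar mass 240.202 g/mol; 2×28.085 = 56.170 g → 23.38 wt%.
Si in (Mg₀.₀₉Fe₀.₉₁)₃Al₂Si₃O₁₂: molar mass 489.226 g/mol; 3×28.085 = 84.255 g → 17.22 wt%.
Difference = 23.38 − 17.22 = 6.16 percentage points.

6.16 percentage points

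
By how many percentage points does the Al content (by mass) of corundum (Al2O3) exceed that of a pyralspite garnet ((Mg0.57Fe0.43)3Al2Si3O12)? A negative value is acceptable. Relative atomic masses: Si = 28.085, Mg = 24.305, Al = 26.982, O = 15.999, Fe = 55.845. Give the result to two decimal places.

40.77 percentage points

First mineral: 53.964 g Al in 101.961 g formula = 52.93 wt% Al.
Second mineral: 53.964 g Al in 443.809 g formula = 12.16 wt% Al.
52.93% − 12.16% gives a difference of 40.77 percentage points.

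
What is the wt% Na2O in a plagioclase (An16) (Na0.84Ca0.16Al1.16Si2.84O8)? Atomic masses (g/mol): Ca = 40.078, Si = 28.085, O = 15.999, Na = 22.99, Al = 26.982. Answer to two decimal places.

M(Na0.84Ca0.16Al1.16Si2.84O8) = 264.777 g/mol; M(Na2O) = 61.979 g/mol.
Moles Na2O per formula unit = 0.84 Na ÷ 2 = 0.4200.
Na2O fraction = (0.4200 × 61.979) / 264.777 = 26.031/264.777 = 0.0983.

9.83 wt%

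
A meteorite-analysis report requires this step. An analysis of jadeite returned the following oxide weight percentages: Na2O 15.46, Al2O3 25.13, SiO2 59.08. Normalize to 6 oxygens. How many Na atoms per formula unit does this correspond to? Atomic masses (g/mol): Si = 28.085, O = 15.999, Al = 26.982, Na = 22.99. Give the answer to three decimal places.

1.013 Na apfu

Na2O (M=61.979): mol = 0.24944; Na = 0.49888, O = 0.24944.
Al2O3 (M=101.961): mol = 0.24647; Al = 0.49294, O = 0.73941.
SiO2 (M=60.083): mol = 0.98331; Si = 0.98331, O = 1.96662.
ΣO = 2.95547; factor = 6/ΣO = 2.03013.
Na apfu = 0.49888 × 2.03013 = 1.013.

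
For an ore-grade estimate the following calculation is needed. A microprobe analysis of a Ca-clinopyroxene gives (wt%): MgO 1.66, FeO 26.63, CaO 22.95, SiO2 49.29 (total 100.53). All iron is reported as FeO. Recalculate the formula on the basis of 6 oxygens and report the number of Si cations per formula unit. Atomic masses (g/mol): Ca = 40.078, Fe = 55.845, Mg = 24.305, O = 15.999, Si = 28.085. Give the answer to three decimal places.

1.66 wt% MgO ÷ 40.304 g/mol = 0.04119 mol, giving 0.04119 Mg and 0.04119 O.
26.63 wt% FeO ÷ 71.844 g/mol = 0.37066 mol, giving 0.37066 Fe and 0.37066 O.
22.95 wt% CaO ÷ 56.077 g/mol = 0.40926 mol, giving 0.40926 Ca and 0.40926 O.
49.29 wt% SiO2 ÷ 60.083 g/mol = 0.82037 mol, giving 0.82037 Si and 1.64074 O.
Oxygen sums to 2.46185; scaling by 6/2.46185 = 2.43719 puts the formula on 6 O.
Si: 0.82037 × 2.43719 = 1.999 atoms per formula unit.

1.999 Si apfu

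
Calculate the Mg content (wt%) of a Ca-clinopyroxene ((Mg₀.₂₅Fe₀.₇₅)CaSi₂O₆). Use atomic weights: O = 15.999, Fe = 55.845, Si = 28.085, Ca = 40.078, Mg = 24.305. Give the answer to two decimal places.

Molar mass of (Mg₀.₂₅Fe₀.₇₅)CaSi₂O₆: 0.25×24.305 + 0.75×55.845 + 1×40.078 + 2×28.085 + 6×15.999 = 240.202 g/mol.
Mass of Mg per formula unit: 0.25 × 24.305 = 6.076 g.
Weight fraction Mg = 6.076 / 240.202 = 0.0253.

2.53 wt%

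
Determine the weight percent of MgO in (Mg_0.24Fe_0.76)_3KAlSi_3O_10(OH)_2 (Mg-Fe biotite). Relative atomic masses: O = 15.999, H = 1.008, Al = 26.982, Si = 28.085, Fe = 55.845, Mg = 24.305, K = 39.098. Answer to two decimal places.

5.93 wt%

M((Mg_0.24Fe_0.76)_3KAlSi_3O_10(OH)_2) = 489.165 g/mol; M(MgO) = 40.304 g/mol.
Moles MgO per formula unit = 0.72 Mg ÷ 1 = 0.7200.
MgO fraction = (0.7200 × 40.304) / 489.165 = 29.019/489.165 = 0.0593.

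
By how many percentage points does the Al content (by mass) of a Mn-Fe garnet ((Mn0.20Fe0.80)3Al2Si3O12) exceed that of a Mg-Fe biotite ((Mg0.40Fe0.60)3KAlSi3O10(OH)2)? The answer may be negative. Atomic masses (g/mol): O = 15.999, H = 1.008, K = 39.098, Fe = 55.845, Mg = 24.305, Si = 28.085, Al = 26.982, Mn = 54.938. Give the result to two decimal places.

First mineral: 53.964 g Al in 497.198 g formula = 10.85 wt% Al.
Second mineral: 26.982 g Al in 474.026 g formula = 5.69 wt% Al.
10.85% − 5.69% gives a difference of 5.16 percentage points.

5.16 percentage points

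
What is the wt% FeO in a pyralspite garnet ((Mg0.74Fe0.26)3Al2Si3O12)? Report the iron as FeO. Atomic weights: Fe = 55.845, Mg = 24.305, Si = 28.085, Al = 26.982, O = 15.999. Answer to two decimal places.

13.10 wt%

Formula mass = 427.723 g/mol.
0.78 Fe → 0.7800 mol FeO per formula unit; M(FeO) = 71.844, so FeO mass = 56.038 g.
56.038/427.723 × 100 = 13.10 wt%.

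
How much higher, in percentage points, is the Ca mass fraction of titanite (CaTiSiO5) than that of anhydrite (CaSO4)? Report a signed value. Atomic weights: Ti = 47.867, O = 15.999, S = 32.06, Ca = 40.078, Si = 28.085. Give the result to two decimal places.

-8.99 percentage points

M(CaTiSiO5) = 196.025 g/mol, so wt% Ca = 40.078/196.025 × 100 = 20.45%.
M(CaSO4) = 136.134 g/mol, so wt% Ca = 40.078/136.134 × 100 = 29.44%.
20.45 − 29.44 = -8.99 pp.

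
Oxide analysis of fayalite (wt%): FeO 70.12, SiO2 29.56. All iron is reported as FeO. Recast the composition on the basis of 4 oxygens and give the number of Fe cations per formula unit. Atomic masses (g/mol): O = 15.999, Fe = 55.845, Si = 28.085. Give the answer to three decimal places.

FeO: 70.12/71.844 = 0.97600 mol → 0.97600 mol Fe, 0.97600 mol O.
SiO2: 29.56/60.083 = 0.49199 mol → 0.49199 mol Si, 0.98398 mol O.
Total oxygen = 1.95998 mol. Normalization factor = 4/1.95998 = 2.04084.
Fe per 4 O = 0.97600 × 2.04084 = 1.992.

1.992 Fe apfu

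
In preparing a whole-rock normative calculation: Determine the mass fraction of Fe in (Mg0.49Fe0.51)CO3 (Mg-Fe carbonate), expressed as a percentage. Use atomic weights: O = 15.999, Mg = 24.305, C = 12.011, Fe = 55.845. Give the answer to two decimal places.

M((Mg0.49Fe0.51)CO3) = 100.398 g/mol.
Fe contributes 0.51 × 55.845 = 28.481 g per mole.
28.481/100.398 = 0.2837 → 28.37%.

28.37 mass %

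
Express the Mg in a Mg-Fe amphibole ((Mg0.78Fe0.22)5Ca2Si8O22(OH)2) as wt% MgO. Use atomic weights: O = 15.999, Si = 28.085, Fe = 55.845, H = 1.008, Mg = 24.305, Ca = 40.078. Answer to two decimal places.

18.56 wt%

Formula mass = 847.047 g/mol.
3.90 Mg → 3.9000 mol MgO per formula unit; M(MgO) = 40.304, so MgO mass = 157.186 g.
157.186/847.047 × 100 = 18.56 wt%.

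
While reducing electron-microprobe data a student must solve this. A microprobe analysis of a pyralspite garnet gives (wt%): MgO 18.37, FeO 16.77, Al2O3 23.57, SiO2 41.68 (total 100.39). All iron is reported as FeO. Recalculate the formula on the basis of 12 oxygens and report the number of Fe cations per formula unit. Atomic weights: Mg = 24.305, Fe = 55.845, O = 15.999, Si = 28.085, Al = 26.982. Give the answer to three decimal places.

MgO (M=40.304): mol = 0.45579; Mg = 0.45579, O = 0.45579.
FeO (M=71.844): mol = 0.23342; Fe = 0.23342, O = 0.23342.
Al2O3 (M=101.961): mol = 0.23117; Al = 0.46234, O = 0.69351.
SiO2 (M=60.083): mol = 0.69371; Si = 0.69371, O = 1.38742.
ΣO = 2.77014; factor = 12/ΣO = 4.33191.
Fe apfu = 0.23342 × 4.33191 = 1.011.

1.011 Fe apfu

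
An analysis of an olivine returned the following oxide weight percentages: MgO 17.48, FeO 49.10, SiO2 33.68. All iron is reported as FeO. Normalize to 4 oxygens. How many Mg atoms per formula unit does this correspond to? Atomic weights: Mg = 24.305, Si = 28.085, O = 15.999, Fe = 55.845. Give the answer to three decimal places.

0.775 Mg apfu

MgO (M=40.304): mol = 0.43370; Mg = 0.43370, O = 0.43370.
FeO (M=71.844): mol = 0.68343; Fe = 0.68343, O = 0.68343.
SiO2 (M=60.083): mol = 0.56056; Si = 0.56056, O = 1.12112.
ΣO = 2.23825; factor = 4/ΣO = 1.78711.
Mg apfu = 0.43370 × 1.78711 = 0.775.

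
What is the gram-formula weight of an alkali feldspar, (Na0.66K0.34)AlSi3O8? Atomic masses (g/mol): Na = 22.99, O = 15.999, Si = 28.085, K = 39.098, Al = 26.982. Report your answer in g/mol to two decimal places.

267.70 g/mol

The formula mass is the sum 0.66(22.99) + 0.34(39.098) + 1(26.982) + 3(28.085) + 8(15.999).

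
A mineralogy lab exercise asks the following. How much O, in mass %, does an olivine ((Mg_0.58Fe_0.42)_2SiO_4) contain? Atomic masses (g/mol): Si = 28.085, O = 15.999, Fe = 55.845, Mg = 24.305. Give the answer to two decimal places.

38.28 mass %

M((Mg_0.58Fe_0.42)_2SiO_4) = 167.185 g/mol.
O contributes 4 × 15.999 = 63.996 g per mole.
63.996/167.185 = 0.3828 → 38.28%.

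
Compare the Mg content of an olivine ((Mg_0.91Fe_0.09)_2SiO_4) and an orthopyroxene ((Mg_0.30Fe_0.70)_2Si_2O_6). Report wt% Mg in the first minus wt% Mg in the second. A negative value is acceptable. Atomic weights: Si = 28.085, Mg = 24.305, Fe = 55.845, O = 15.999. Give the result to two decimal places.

24.27 percentage points

Mg in (Mg_0.91Fe_0.09)_2SiO_4: molar mass 146.368 g/mol; 1.82×24.305 = 44.235 g → 30.22 wt%.
Mg in (Mg_0.30Fe_0.70)_2Si_2O_6: molar mass 244.930 g/mol; 0.60×24.305 = 14.583 g → 5.95 wt%.
Difference = 30.22 − 5.95 = 24.27 percentage points.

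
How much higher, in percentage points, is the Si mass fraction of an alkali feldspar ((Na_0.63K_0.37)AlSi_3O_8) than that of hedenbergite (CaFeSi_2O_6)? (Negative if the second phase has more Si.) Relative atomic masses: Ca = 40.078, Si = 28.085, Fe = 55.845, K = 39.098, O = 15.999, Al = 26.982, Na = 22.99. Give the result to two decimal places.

8.78 percentage points

Si in (Na_0.63K_0.37)AlSi_3O_8: molar mass 268.179 g/mol; 3×28.085 = 84.255 g → 31.42 wt%.
Si in CaFeSi_2O_6: molar mass 248.087 g/mol; 2×28.085 = 56.170 g → 22.64 wt%.
Difference = 31.42 − 22.64 = 8.78 percentage points.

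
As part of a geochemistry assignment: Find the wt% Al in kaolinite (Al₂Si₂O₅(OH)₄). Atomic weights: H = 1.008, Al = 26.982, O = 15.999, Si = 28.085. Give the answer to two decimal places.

20.90 wt%

M(Al₂Si₂O₅(OH)₄) = 258.157 g/mol.
Al contributes 2 × 26.982 = 53.964 g per mole.
53.964/258.157 = 0.2090 → 20.90%.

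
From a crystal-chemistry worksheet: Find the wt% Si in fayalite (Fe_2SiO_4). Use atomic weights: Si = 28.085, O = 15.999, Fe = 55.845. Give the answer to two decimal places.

13.78 weight percent

M(Fe_2SiO_4) = 203.771 g/mol.
Si contributes 1 × 28.085 = 28.085 g per mole.
28.085/203.771 = 0.1378 → 13.78%.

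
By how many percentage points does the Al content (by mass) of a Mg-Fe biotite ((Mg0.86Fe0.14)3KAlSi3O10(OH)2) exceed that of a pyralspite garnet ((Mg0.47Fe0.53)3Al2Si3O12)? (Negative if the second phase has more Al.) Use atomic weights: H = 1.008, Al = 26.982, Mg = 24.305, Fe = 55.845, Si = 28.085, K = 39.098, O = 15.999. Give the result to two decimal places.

-5.64 percentage points

Al in (Mg0.86Fe0.14)3KAlSi3O10(OH)2: molar mass 430.501 g/mol; 1×26.982 = 26.982 g → 6.27 wt%.
Al in (Mg0.47Fe0.53)3Al2Si3O12: molar mass 453.271 g/mol; 2×26.982 = 53.964 g → 11.91 wt%.
Difference = 6.27 − 11.91 = -5.64 percentage points.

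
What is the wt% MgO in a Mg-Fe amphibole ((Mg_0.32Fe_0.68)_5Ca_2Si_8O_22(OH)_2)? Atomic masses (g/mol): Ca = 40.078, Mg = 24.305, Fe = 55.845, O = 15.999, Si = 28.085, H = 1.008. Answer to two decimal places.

7.01 wt%

Molar mass of (Mg_0.32Fe_0.68)_5Ca_2Si_8O_22(OH)_2 = 1.60×24.305 + 3.40×55.845 + 2×40.078 + 8×28.085 + 24×15.999 + 2×1.008 = 919.589 g/mol.
Each formula unit contains 1.60 Mg, equivalent to 1.60/1 = 1.6000 mol MgO.
M(MgO) = 1×24.305 + 1×15.999 = 40.304 g/mol.
Mass of MgO per formula unit = 1.6000 × 40.304 = 64.486 g.
MgO wt% = 64.486 / 919.589 × 100 = 7.01%.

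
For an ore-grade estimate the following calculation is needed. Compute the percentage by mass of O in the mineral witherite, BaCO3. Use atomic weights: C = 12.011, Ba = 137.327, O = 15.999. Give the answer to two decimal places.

M(BaCO3) = 197.335 g/mol.
O contributes 3 × 15.999 = 47.997 g per mole.
47.997/197.335 = 0.2432 → 24.32%.

24.32 mass %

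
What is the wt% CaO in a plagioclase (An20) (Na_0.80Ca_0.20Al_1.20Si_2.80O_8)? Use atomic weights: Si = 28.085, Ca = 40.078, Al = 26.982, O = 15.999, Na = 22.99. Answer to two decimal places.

4.23 wt%

Molar mass of Na_0.80Ca_0.20Al_1.20Si_2.80O_8 = 0.80*22.99 + 0.20*40.078 + 1.20*26.982 + 2.80*28.085 + 8*15.999 = 265.416 g/mol.
Each formula unit contains 0.20 Ca, equivalent to 0.20/1 = 0.2000 mol CaO.
M(CaO) = 1×40.078 + 1×15.999 = 56.077 g/mol.
Mass of CaO per formula unit = 0.2000 × 56.077 = 11.215 g.
CaO wt% = 11.215 / 265.416 × 100 = 4.23%.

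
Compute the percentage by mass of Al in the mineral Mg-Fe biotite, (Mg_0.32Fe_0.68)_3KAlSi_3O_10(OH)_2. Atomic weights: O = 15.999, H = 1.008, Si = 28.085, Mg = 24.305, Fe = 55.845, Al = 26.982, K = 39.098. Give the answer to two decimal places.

5.60 wt%

Molar mass of (Mg_0.32Fe_0.68)_3KAlSi_3O_10(OH)_2: 0.96·24.305 + 2.04·55.845 + 1·39.098 + 1·26.982 + 3·28.085 + 12·15.999 + 2·1.008 = 481.596 g/mol.
Mass of Al per formula unit: 1 × 26.982 = 26.982 g.
Weight fraction Al = 26.982 / 481.596 = 0.0560.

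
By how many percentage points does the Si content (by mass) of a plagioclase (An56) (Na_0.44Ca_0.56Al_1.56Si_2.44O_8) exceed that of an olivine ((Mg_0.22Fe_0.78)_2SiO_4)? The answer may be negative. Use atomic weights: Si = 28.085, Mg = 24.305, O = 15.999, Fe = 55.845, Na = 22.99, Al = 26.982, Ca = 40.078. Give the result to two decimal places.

10.48 percentage points

First mineral: 68.527 g Si in 271.171 g formula = 25.27 wt% Si.
Second mineral: 28.085 g Si in 189.893 g formula = 14.79 wt% Si.
25.27% − 14.79% gives a difference of 10.48 percentage points.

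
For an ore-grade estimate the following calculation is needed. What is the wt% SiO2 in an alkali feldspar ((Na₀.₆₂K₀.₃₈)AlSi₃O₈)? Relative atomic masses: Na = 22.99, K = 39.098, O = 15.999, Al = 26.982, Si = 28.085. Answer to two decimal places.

Molar mass of (Na₀.₆₂K₀.₃₈)AlSi₃O₈ = 0.62*22.99 + 0.38*39.098 + 1*26.982 + 3*28.085 + 8*15.999 = 268.340 g/mol.
Each formula unit contains 3 Si, equivalent to 3/1 = 3.0000 mol SiO2.
M(SiO2) = 1×28.085 + 2×15.999 = 60.083 g/mol.
Mass of SiO2 per formula unit = 3.0000 × 60.083 = 180.249 g.
SiO2 wt% = 180.249 / 268.340 × 100 = 67.17%.

67.17 wt%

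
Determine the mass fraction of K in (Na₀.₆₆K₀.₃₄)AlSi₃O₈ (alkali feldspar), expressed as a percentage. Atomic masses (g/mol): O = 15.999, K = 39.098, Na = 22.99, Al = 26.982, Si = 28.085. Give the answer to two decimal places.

Molar mass of (Na₀.₆₆K₀.₃₄)AlSi₃O₈: 0.66×22.99 + 0.34×39.098 + 1×26.982 + 3×28.085 + 8×15.999 = 267.696 g/mol.
Mass of K per formula unit: 0.34 × 39.098 = 13.293 g.
Weight fraction K = 13.293 / 267.696 = 0.0497.

4.97 mass %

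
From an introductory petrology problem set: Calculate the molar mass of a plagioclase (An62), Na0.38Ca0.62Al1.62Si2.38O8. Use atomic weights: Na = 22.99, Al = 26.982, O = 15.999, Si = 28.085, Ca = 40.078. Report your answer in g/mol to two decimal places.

272.13 g/mol

M = 0.38*22.99 + 0.62*40.078 + 1.62*26.982 + 2.38*28.085 + 8*15.999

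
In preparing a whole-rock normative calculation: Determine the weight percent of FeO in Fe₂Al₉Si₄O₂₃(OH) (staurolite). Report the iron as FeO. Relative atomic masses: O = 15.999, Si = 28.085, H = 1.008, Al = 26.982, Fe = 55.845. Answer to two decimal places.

16.87 wt%

Molar mass of Fe₂Al₉Si₄O₂₃(OH) = 2*55.845 + 9*26.982 + 4*28.085 + 24*15.999 + 1*1.008 = 851.852 g/mol.
Each formula unit contains 2 Fe, equivalent to 2/1 = 2.0000 mol FeO.
M(FeO) = 1×55.845 + 1×15.999 = 71.844 g/mol.
Mass of FeO per formula unit = 2.0000 × 71.844 = 143.688 g.
FeO wt% = 143.688 / 851.852 × 100 = 16.87%.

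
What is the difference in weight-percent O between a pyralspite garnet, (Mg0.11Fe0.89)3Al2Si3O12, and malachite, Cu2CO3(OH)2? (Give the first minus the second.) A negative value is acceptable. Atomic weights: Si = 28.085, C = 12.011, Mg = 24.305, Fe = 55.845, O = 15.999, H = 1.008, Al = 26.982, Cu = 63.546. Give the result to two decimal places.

First mineral: 191.988 g O in 487.334 g formula = 39.40 wt% O.
Second mineral: 79.995 g O in 221.114 g formula = 36.18 wt% O.
39.40% − 36.18% gives a difference of 3.22 percentage points.

3.22 percentage points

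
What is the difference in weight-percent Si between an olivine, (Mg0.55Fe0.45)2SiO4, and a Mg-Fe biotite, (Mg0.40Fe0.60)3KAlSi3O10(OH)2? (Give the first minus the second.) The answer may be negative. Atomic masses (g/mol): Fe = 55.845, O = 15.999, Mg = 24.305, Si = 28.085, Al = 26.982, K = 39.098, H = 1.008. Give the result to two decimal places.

-1.16 percentage points

M((Mg0.55Fe0.45)2SiO4) = 169.077 g/mol, so wt% Si = 28.085/169.077 × 100 = 16.61%.
M((Mg0.40Fe0.60)3KAlSi3O10(OH)2) = 474.026 g/mol, so wt% Si = 84.255/474.026 × 100 = 17.77%.
16.61 − 17.77 = -1.16 pp.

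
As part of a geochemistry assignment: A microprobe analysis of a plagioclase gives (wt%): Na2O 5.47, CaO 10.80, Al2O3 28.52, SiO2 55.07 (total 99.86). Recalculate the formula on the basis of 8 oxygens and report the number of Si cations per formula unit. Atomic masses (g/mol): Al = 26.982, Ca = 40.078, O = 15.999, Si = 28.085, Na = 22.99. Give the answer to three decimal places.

2.483 Si apfu

5.47 wt% Na2O ÷ 61.979 g/mol = 0.08826 mol, giving 0.17652 Na and 0.08826 O.
10.80 wt% CaO ÷ 56.077 g/mol = 0.19259 mol, giving 0.19259 Ca and 0.19259 O.
28.52 wt% Al2O3 ÷ 101.961 g/mol = 0.27971 mol, giving 0.55942 Al and 0.83913 O.
55.07 wt% SiO2 ÷ 60.083 g/mol = 0.91657 mol, giving 0.91657 Si and 1.83314 O.
Oxygen sums to 2.95312; scaling by 8/2.95312 = 2.70900 puts the formula on 8 O.
Si: 0.91657 × 2.70900 = 2.483 atoms per formula unit.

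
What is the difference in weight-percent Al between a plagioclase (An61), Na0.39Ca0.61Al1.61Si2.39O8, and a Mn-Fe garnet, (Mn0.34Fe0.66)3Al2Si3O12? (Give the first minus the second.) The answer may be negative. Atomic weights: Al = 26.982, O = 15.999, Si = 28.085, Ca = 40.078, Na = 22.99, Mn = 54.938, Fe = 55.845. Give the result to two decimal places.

5.11 percentage points

M(Na0.39Ca0.61Al1.61Si2.39O8) = 271.970 g/mol, so wt% Al = 43.441/271.970 × 100 = 15.97%.
M((Mn0.34Fe0.66)3Al2Si3O12) = 496.817 g/mol, so wt% Al = 53.964/496.817 × 100 = 10.86%.
15.97 − 10.86 = 5.11 pp.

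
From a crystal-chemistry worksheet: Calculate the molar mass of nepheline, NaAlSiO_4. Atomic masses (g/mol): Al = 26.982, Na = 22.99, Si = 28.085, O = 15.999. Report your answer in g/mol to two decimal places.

142.05 g/mol

Na: 1 × 22.99 = 22.9900
Al: 1 × 26.982 = 26.9820
Si: 1 × 28.085 = 28.0850
O: 4 × 15.999 = 63.9960
Summing the contributions gives the formula mass.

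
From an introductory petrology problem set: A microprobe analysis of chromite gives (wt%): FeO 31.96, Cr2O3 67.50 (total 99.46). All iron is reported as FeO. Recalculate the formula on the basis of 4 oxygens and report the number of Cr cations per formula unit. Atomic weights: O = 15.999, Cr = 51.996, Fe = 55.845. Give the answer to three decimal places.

1.999 Cr apfu

31.96 wt% FeO ÷ 71.844 g/mol = 0.44485 mol, giving 0.44485 Fe and 0.44485 O.
67.50 wt% Cr2O3 ÷ 151.989 g/mol = 0.44411 mol, giving 0.88822 Cr and 1.33233 O.
Oxygen sums to 1.77718; scaling by 4/1.77718 = 2.25076 puts the formula on 4 O.
Cr: 0.88822 × 2.25076 = 1.999 atoms per formula unit.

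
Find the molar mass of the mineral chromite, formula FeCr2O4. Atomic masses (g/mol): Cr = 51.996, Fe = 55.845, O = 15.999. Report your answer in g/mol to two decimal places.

223.83 g/mol

M = 1*55.845 + 2*51.996 + 4*15.999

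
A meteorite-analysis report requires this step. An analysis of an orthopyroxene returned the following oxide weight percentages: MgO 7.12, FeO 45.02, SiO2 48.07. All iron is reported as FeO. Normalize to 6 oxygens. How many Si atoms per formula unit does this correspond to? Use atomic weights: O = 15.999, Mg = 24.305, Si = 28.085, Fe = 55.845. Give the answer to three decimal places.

1.997 Si apfu

MgO (M=40.304): mol = 0.17666; Mg = 0.17666, O = 0.17666.
FeO (M=71.844): mol = 0.62664; Fe = 0.62664, O = 0.62664.
SiO2 (M=60.083): mol = 0.80006; Si = 0.80006, O = 1.60012.
ΣO = 2.40342; factor = 6/ΣO = 2.49644.
Si apfu = 0.80006 × 2.49644 = 1.997.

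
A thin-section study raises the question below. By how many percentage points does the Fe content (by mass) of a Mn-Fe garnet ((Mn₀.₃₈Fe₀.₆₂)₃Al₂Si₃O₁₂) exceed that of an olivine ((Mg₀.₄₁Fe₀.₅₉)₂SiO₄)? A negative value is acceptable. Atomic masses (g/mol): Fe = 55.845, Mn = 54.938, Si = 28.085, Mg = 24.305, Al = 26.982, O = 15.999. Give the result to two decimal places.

-16.13 percentage points

M((Mn₀.₃₈Fe₀.₆₂)₃Al₂Si₃O₁₂) = 496.708 g/mol, so wt% Fe = 103.872/496.708 × 100 = 20.91%.
M((Mg₀.₄₁Fe₀.₅₉)₂SiO₄) = 177.908 g/mol, so wt% Fe = 65.897/177.908 × 100 = 37.04%.
20.91 − 37.04 = -16.13 pp.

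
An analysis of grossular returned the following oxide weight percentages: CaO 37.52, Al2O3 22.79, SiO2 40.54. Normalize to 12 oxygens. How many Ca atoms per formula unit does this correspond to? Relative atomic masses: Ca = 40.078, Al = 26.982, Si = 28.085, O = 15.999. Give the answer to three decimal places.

CaO (M=56.077): mol = 0.66908; Ca = 0.66908, O = 0.66908.
Al2O3 (M=101.961): mol = 0.22352; Al = 0.44704, O = 0.67056.
SiO2 (M=60.083): mol = 0.67473; Si = 0.67473, O = 1.34946.
ΣO = 2.68910; factor = 12/ΣO = 4.46246.
Ca apfu = 0.66908 × 4.46246 = 2.986.

2.986 Ca apfu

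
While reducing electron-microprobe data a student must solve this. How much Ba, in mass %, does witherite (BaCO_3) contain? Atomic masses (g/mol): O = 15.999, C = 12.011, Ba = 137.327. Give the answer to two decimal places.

Molar mass of BaCO_3: 1·137.327 + 1·12.011 + 3·15.999 = 197.335 g/mol.
Mass of Ba per formula unit: 1 × 137.327 = 137.327 g.
Weight fraction Ba = 137.327 / 197.335 = 0.6959.

69.59 mass %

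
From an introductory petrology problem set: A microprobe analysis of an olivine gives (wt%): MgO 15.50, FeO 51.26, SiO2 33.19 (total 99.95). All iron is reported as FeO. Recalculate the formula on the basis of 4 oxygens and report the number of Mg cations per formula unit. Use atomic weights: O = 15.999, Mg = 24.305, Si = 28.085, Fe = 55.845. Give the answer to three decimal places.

MgO (M=40.304): mol = 0.38458; Mg = 0.38458, O = 0.38458.
FeO (M=71.844): mol = 0.71349; Fe = 0.71349, O = 0.71349.
SiO2 (M=60.083): mol = 0.55240; Si = 0.55240, O = 1.10480.
ΣO = 2.20287; factor = 4/ΣO = 1.81581.
Mg apfu = 0.38458 × 1.81581 = 0.698.

0.698 Mg apfu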